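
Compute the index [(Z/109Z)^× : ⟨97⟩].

By Lagrange's theorem, ord_109(97) divides φ(109) = 109 − 1 = 108 = 2^2 · 3^3.
Divisors of 108: 1, 2, 3, 4, 6, 9, 12, 18, 27, 36, 54, 108.
Compute 97^d (mod 109) for the divisors d until we hit 1:
97^1 ≡ 97 (mod 109)
97^2 ≡ 35 (mod 109)
97^3 ≡ 16 (mod 109)
97^4 ≡ 26 (mod 109)
97^6 ≡ 38 (mod 109)
97^9 ≡ 63 (mod 109)
97^12 ≡ 27 (mod 109)
97^18 ≡ 45 (mod 109)
97^27 ≡ 1 (mod 109) ✓
Thus |⟨97⟩| = ord(97) = 27.
The index is φ(109) / ord(97) = 108 / 27 = 4.

4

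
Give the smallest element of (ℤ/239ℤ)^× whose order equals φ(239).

φ(239) = 239 − 1 = 238 = 2 · 7 · 17.
Test candidates g = 2, 3, … against the prime factors q ∈ {2, 7, 17} of φ(239): g is a generator iff g^(238/q) ≢ 1 for every such q.
g = 2: 2^119 ≡ 1 — hits 1, so not a primitive root.
g = 3: 3^119 ≡ 1 — hits 1, so not a primitive root.
g = 4: 4^119 ≡ 1 — hits 1, so not a primitive root.
g = 5: 5^119 ≡ 1 — hits 1, so not a primitive root.
g = 6: 6^119 ≡ 1 — hits 1, so not a primitive root.
g = 7: 7^119 ≡ 238; 7^34 ≡ 24; 7^14 ≡ 211 — none is 1, so 7 is a primitive root.
Hence the least primitive root of 239 is 7.

7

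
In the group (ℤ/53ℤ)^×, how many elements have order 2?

1

φ(53) = 53 − 1 = 52 = 2^2 · 13.
In a cyclic group of order 52, there are φ(d) elements of order d for each divisor d of 52, and zero for non-divisors.
2 | 52, and φ(2) = 2 − 1 = 1.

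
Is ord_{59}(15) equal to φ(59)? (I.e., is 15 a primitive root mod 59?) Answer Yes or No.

No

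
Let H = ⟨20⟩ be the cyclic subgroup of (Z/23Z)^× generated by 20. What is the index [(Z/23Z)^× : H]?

1

The order of 20 must divide φ(23) = 23 − 1 = 22 = 2 · 11.
Divisors of 22: 1, 2, 11, 22.
Compute 20^d (mod 23) for the divisors d until we hit 1:
20^1 ≡ 20 (mod 23)
20^2 ≡ 9 (mod 23)
20^11 ≡ 22 (mod 23)
20^22 ≡ 1 (mod 23) ✓
The order of 20 is 22, so the subgroup it generates has 22 elements.
[(Z/23Z)^× : ⟨20⟩] = 22/22 = 1.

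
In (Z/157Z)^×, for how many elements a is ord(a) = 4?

φ(157) = 157 − 1 = 156 = 2^2 · 3 · 13.
In a cyclic group of order 156, there are φ(d) elements of order d for each divisor d of 156, and zero for non-divisors.
4 = 2^2 divides 156, and φ(4) = 2.

2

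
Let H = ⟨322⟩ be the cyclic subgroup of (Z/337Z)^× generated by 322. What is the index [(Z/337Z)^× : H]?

By Lagrange's theorem, ord_337(322) divides φ(337) = 337 − 1 = 336 = 2^4 · 3 · 7.
Divisors of 336: 1, 2, 3, 4, 6, 7, 8, 12, 14, 16, 21, 24, 28, 42, 48, 56, 84, 112, 168, 336.
Evaluate successive powers at the divisors of 336:
322^1 ≡ 322
322^2 ≡ 225
322^3 ≡ 332
322^4 ≡ 75
322^6 ≡ 25
322^7 ≡ 299
322^8 ≡ 233
322^12 ≡ 288
322^14 ≡ 96
322^16 ≡ 32
322^21 ≡ 59
322^24 ≡ 42
322^28 ≡ 117
322^42 ≡ 111
322^48 ≡ 79
322^56 ≡ 209
322^84 ≡ 189
322^112 ≡ 208
322^168 ≡ 336
322^336 ≡ 1
So ord_337(322) = 336, hence |⟨322⟩| = 336.
[(Z/337Z)^× : ⟨322⟩] = 336/336 = 1.

1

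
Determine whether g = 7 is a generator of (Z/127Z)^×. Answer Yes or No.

Yes

φ(127) = 127 − 1 = 126 = 2 · 3^2 · 7.
An element g generates (Z/127Z)^× iff g^(126/q) ≢ 1 (mod 127) for each prime q ∈ {2, 3, 7}.
7^63 ≡ 126 (mod 127)  [q = 2: ≢ 1 ✓]
7^42 ≡ 107 (mod 127)  [q = 3: ≢ 1 ✓]
7^18 ≡ 64 (mod 127)  [q = 7: ≢ 1 ✓]
All checks pass, so 7 has order 126 and is a primitive root modulo 127.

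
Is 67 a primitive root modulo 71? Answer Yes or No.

Yes

φ(71) = 71 − 1 = 70 = 2 · 5 · 7.
It suffices to check that the order of 67 is not a proper divisor of 70: compute 67^(70/q) for q ∈ {2, 5, 7}.
67^35 ≡ 70 (mod 71)  [q = 2: ≢ 1 ✓]
67^14 ≡ 5 (mod 71)  [q = 5: ≢ 1 ✓]
67^10 ≡ 48 (mod 71)  [q = 7: ≢ 1 ✓]
All checks pass, so 67 has order 70 and is a primitive root modulo 71.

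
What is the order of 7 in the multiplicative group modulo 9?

3

ord(7) | φ(9) = φ(3^2) = 3·(3−1) = 6 = 2 · 3.
Divisors of 6: 1, 2, 3, 6.
Compute 7^d (mod 9) for the divisors d until we hit 1:
7^1 ≡ 7
7^2 ≡ 4
7^3 ≡ 1
So ord_9(7) = 3.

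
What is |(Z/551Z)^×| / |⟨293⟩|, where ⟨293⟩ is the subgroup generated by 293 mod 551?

6

Since 293 ∈ (Z/551Z)^×, its order divides φ(551) = φ(19·29) = (19−1)·(29−1) = 18·28 = 504 = 2^3 · 3^2 · 7.
Divisors of 504: 1, 2, 3, 4, 6, 7, 8, 9, 12, 14, 18, 21, 24, 28, 36, 42, 56, 63, 72, 84, 126, 168, 252, 504.
Test each divisor d:
293^1 ≡ 293
293^2 ≡ 444
293^3 ≡ 56
293^4 ≡ 429
293^6 ≡ 381
293^7 ≡ 331
293^8 ≡ 7
293^9 ≡ 398
293^12 ≡ 248
293^14 ≡ 463
293^18 ≡ 267
293^21 ≡ 75
293^24 ≡ 343
293^28 ≡ 30
293^36 ≡ 210
293^42 ≡ 115
293^56 ≡ 349
293^63 ≡ 360
293^72 ≡ 20
293^84 ≡ 1
So ord_551(293) = 84, hence |⟨293⟩| = 84.
[(Z/551Z)^× : ⟨293⟩] = 504/84 = 6.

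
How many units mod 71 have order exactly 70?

φ(71) = 71 − 1 = 70 = 2 · 5 · 7.
Since (Z/71Z)^× is cyclic of order 70, the number of elements of order d is φ(d) when d | 70 and 0 otherwise.
70 = 2 · 5 · 7 divides 70, and φ(70) = 24.

24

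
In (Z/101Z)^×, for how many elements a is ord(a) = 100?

40

φ(101) = 101 − 1 = 100 = 2^2 · 5^2.
Since (Z/101Z)^× is cyclic of order 100, the number of elements of order d is φ(d) when d | 100 and 0 otherwise.
100 = 2^2 · 5^2 divides 100, and φ(100) = 40.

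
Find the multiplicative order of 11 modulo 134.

66

By Lagrange's theorem, ord_134(11) divides φ(134) = φ(2)·φ(67) = 1·66 = 66 = 2 · 3 · 11.
Divisors of 66: 1, 2, 3, 6, 11, 22, 33, 66.
Compute 11^d (mod 134) for the divisors d until we hit 1:
11^1 ≡ 11 (mod 134)
11^2 ≡ 121 (mod 134)
11^3 ≡ 125 (mod 134)
11^6 ≡ 81 (mod 134)
11^11 ≡ 97 (mod 134)
11^22 ≡ 29 (mod 134)
11^33 ≡ 133 (mod 134)
11^66 ≡ 1 (mod 134) ✓
Therefore the multiplicative order of 11 modulo 134 is 66.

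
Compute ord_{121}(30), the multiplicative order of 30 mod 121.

110

By Lagrange's theorem, ord_121(30) divides φ(121) = φ(11^2) = 11·(11−1) = 110 = 2 · 5 · 11.
Divisors of 110: 1, 2, 5, 10, 11, 22, 55, 110.
Compute 30^d (mod 121) for the divisors d until we hit 1:
30^1 ≡ 30 (mod 121)
30^2 ≡ 53 (mod 121)
30^5 ≡ 54 (mod 121)
30^10 ≡ 12 (mod 121)
30^11 ≡ 118 (mod 121)
30^22 ≡ 9 (mod 121)
30^55 ≡ 120 (mod 121)
30^110 ≡ 1 (mod 121) ✓
Hence ord(30) = 110.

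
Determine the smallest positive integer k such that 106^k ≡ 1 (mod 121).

The order of 106 must divide φ(121) = φ(11^2) = 11·(11−1) = 110 = 2 · 5 · 11.
Divisors of 110: 1, 2, 5, 10, 11, 22, 55, 110.
Compute 106^d (mod 121) for the divisors d until we hit 1:
106^1 ≡ 106 (mod 121)
106^2 ≡ 104 (mod 121)
106^5 ≡ 21 (mod 121)
106^10 ≡ 78 (mod 121)
106^11 ≡ 40 (mod 121)
106^22 ≡ 27 (mod 121)
106^55 ≡ 120 (mod 121)
106^110 ≡ 1 (mod 121) ✓
So ord_121(106) = 110.

110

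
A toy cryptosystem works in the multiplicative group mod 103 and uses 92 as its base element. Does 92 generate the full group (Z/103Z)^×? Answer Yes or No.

No

φ(103) = 103 − 1 = 102 = 2 · 3 · 17.
An element g generates (Z/103Z)^× iff g^(102/q) ≢ 1 (mod 103) for each prime q ∈ {2, 3, 17}.
92^51 ≡ 1 (mod 103)  [q = 2: ≡ 1 ✗]
92^34 ≡ 56 (mod 103)  [q = 3: ≢ 1 ✓]
92^6 ≡ 64 (mod 103)  [q = 17: ≢ 1 ✓]
92^51 ≡ 1 shows ord(92) | 51, strictly less than φ(103); not a primitive root.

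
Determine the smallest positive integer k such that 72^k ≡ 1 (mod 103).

ord(72) | φ(103) = 103 − 1 = 102 = 2 · 3 · 17.
Divisors of 102: 1, 2, 3, 6, 17, 34, 51, 102.
Test each divisor d:
72^1 ≡ 72
72^2 ≡ 34
72^3 ≡ 79
72^6 ≡ 61
72^17 ≡ 1
The smallest such exponent is 17, so the order of 72 is 17.

17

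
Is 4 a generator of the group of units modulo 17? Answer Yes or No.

φ(17) = 17 − 1 = 16 = 2^4.
Test 4^(16/q) mod 17 for each prime factor q of 16:
4^8 ≡ 1 (mod 17)  [q = 2: ≡ 1 ✗]
4^8 ≡ 1 shows ord(4) | 8, strictly less than φ(17); not a primitive root.

No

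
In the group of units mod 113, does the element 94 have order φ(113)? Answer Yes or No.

Yes

φ(113) = 113 − 1 = 112 = 2^4 · 7.
94 is a primitive root mod 113 iff 94^(φ(113)/q) ≢ 1 for every prime q | φ(113), i.e. q ∈ {2, 7}.
94^56 ≡ 112 (mod 113)  [q = 2: ≢ 1 ✓]
94^16 ≡ 49 (mod 113)  [q = 7: ≢ 1 ✓]
Every test exponent gives a nontrivial residue, hence 94 generates the full group.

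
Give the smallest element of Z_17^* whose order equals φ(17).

φ(17) = 17 − 1 = 16 = 2^4.
g is a primitive root iff g^(16/q) ≢ 1 (mod 17) for each prime q ∈ {2}.
g = 2: 2^8 ≡ 1 — hits 1, so not a primitive root.
g = 3: 3^8 ≡ 16 — none is 1, so 3 is a primitive root.
The smallest primitive root modulo 17 is 3.

3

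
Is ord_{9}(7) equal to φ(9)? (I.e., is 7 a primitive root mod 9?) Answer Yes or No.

No

φ(9) = φ(3^2) = 3·(3−1) = 6 = 2 · 3.
An element g generates (Z/9Z)^× iff g^(6/q) ≢ 1 (mod 9) for each prime q ∈ {2, 3}.
7^3 ≡ 1 (mod 9)  [q = 2: ≡ 1 ✗]
7^2 ≡ 4 (mod 9)  [q = 3: ≢ 1 ✓]
The check at q = 2 fails, so 7 generates a proper subgroup.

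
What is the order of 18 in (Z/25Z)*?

4

Since 18 ∈ (Z/25Z)^×, its order divides φ(25) = φ(5^2) = 5·(5−1) = 20 = 2^2 · 5.
Divisors of 20: 1, 2, 4, 5, 10, 20.
Compute 18^d (mod 25) for the divisors d until we hit 1:
18^1 ≡ 18
18^2 ≡ 24
18^4 ≡ 1
The smallest such exponent is 4, so the order of 18 is 4.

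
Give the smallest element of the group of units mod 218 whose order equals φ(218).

11

φ(218) = φ(2)·φ(109) = 1·108 = 108 = 2^2 · 3^3.
g is a primitive root iff g^(108/q) ≢ 1 (mod 218) for each prime q ∈ {2, 3}.
g = 2: gcd(2, 218) = 2 > 1, not a unit — skip.
g = 3: 3^54 ≡ 1 — hits 1, so not a primitive root.
g = 4: gcd(4, 218) = 2 > 1, not a unit — skip.
g = 5: 5^54 ≡ 1 — hits 1, so not a primitive root.
g = 6: gcd(6, 218) = 2 > 1, not a unit — skip.
g = 7: 7^54 ≡ 1 — hits 1, so not a primitive root.
g = 8: gcd(8, 218) = 2 > 1, not a unit — skip.
g = 9: 9^54 ≡ 1 — hits 1, so not a primitive root.
g = 10: gcd(10, 218) = 2 > 1, not a unit — skip.
g = 11: 11^54 ≡ 217; 11^36 ≡ 45 — none is 1, so 11 is a primitive root.
The smallest primitive root modulo 218 is 11.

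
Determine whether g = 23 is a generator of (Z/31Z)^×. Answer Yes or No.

No

φ(31) = 31 − 1 = 30 = 2 · 3 · 5.
It suffices to check that the order of 23 is not a proper divisor of 30: compute 23^(30/q) for q ∈ {2, 3, 5}.
23^15 ≡ 30 (mod 31)  [q = 2: ≢ 1 ✓]
23^10 ≡ 1 (mod 31)  [q = 3: ≡ 1 ✗]
23^6 ≡ 8 (mod 31)  [q = 5: ≢ 1 ✓]
23^10 ≡ 1 shows ord(23) | 10, strictly less than φ(31); not a primitive root.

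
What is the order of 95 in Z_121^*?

ord(95) | φ(121) = φ(11^2) = 11·(11−1) = 110 = 2 · 5 · 11.
Divisors of 110: 1, 2, 5, 10, 11, 22, 55, 110.
Evaluate successive powers at the divisors of 110:
95^1 ≡ 95 (mod 121)
95^2 ≡ 71 (mod 121)
95^5 ≡ 98 (mod 121)
95^10 ≡ 45 (mod 121)
95^11 ≡ 40 (mod 121)
95^22 ≡ 27 (mod 121)
95^55 ≡ 120 (mod 121)
95^110 ≡ 1 (mod 121) ✓
So ord_121(95) = 110.

110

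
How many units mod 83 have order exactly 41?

φ(83) = 83 − 1 = 82 = 2 · 41.
(Z/83Z)^× is cyclic (|G| = 82); a cyclic group of order m has exactly φ(d) elements of each order d | m, and none otherwise.
41 | 82, and φ(41) = 41 − 1 = 40.

40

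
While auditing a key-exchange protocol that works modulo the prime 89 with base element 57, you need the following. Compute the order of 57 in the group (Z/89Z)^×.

22

The order of 57 must divide φ(89) = 89 − 1 = 88 = 2^3 · 11.
Divisors of 88: 1, 2, 4, 8, 11, 22, 44, 88.
Check 57^d mod 89 for each divisor in increasing order:
57^1 ≡ 57 (mod 89)
57^2 ≡ 45 (mod 89)
57^4 ≡ 67 (mod 89)
57^8 ≡ 39 (mod 89)
57^11 ≡ 88 (mod 89)
57^22 ≡ 1 (mod 89) ✓
So ord_89(57) = 22.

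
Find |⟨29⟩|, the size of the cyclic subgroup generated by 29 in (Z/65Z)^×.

By Lagrange's theorem, ord_65(29) divides φ(65) = φ(5·13) = (5−1)·(13−1) = 4·12 = 48 = 2^4 · 3.
Divisors of 48: 1, 2, 3, 4, 6, 8, 12, 16, 24, 48.
Test each divisor d:
29^1 ≡ 29 (mod 65)
29^2 ≡ 61 (mod 65)
29^3 ≡ 14 (mod 65)
29^4 ≡ 16 (mod 65)
29^6 ≡ 1 (mod 65) ✓
The smallest such exponent is 6, so the order of 29 is 6.

6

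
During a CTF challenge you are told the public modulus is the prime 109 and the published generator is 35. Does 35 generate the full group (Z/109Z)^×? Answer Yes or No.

φ(109) = 109 − 1 = 108 = 2^2 · 3^3.
35 is a primitive root mod 109 iff 35^(φ(109)/q) ≢ 1 for every prime q | φ(109), i.e. q ∈ {2, 3}.
35^54 ≡ 1 (mod 109)  [q = 2: ≡ 1 ✗]
35^36 ≡ 45 (mod 109)  [q = 3: ≢ 1 ✓]
35^54 ≡ 1 shows ord(35) | 54, strictly less than φ(109); not a primitive root.

No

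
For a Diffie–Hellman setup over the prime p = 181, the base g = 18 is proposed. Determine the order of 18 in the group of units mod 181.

Since 18 ∈ (Z/181Z)^×, its order divides φ(181) = 181 − 1 = 180 = 2^2 · 3^2 · 5.
Divisors of 180: 1, 2, 3, 4, 5, 6, 9, 10, 12, 15, 18, 20, 30, 36, 45, 60, 90, 180.
Check 18^d mod 181 for each divisor in increasing order:
18^1 ≡ 18 (mod 181)
18^2 ≡ 143 (mod 181)
18^3 ≡ 40 (mod 181)
18^4 ≡ 177 (mod 181)
18^5 ≡ 109 (mod 181)
18^6 ≡ 152 (mod 181)
18^9 ≡ 107 (mod 181)
18^10 ≡ 116 (mod 181)
18^12 ≡ 117 (mod 181)
18^15 ≡ 155 (mod 181)
18^18 ≡ 46 (mod 181)
18^20 ≡ 62 (mod 181)
18^30 ≡ 133 (mod 181)
18^36 ≡ 125 (mod 181)
18^45 ≡ 162 (mod 181)
18^60 ≡ 132 (mod 181)
18^90 ≡ 180 (mod 181)
18^180 ≡ 1 (mod 181) ✓
The smallest such exponent is 180, so the order of 18 is 180.

180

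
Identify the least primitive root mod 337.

10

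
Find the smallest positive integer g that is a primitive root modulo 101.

2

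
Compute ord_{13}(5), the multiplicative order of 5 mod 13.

4

Since 5 ∈ (Z/13Z)^×, its order divides φ(13) = 13 − 1 = 12 = 2^2 · 3.
Divisors of 12: 1, 2, 3, 4, 6, 12.
Evaluate successive powers at the divisors of 12:
5^1 ≡ 5 (mod 13)
5^2 ≡ 12 (mod 13)
5^3 ≡ 8 (mod 13)
5^4 ≡ 1 (mod 13) ✓
The smallest such exponent is 4, so the order of 5 is 4.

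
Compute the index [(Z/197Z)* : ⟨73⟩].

1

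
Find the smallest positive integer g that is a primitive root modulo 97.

5

φ(97) = 97 − 1 = 96 = 2^5 · 3.
g is a primitive root iff g^(96/q) ≢ 1 (mod 97) for each prime q ∈ {2, 3}.
g = 2: 2^48 ≡ 1 — hits 1, so not a primitive root.
g = 3: 3^48 ≡ 1 — hits 1, so not a primitive root.
g = 4: 4^48 ≡ 1 — hits 1, so not a primitive root.
g = 5: 5^48 ≡ 96; 5^32 ≡ 35 — none is 1, so 5 is a primitive root.
The smallest primitive root modulo 97 is 5.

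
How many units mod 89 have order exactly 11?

10

φ(89) = 89 − 1 = 88 = 2^3 · 11.
Since (Z/89Z)^× is cyclic of order 88, the number of elements of order d is φ(d) when d | 88 and 0 otherwise.
11 | 88, and φ(11) = 11 − 1 = 10.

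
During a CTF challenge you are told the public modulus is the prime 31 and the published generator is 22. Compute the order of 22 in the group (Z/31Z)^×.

30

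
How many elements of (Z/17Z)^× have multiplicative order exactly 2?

1

φ(17) = 17 − 1 = 16 = 2^4.
In a cyclic group of order 16, there are φ(d) elements of order d for each divisor d of 16, and zero for non-divisors.
2 | 16, and φ(2) = 2 − 1 = 1.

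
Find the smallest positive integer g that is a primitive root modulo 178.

φ(178) = φ(2)·φ(89) = 1·88 = 88 = 2^3 · 11.
Test candidates g = 2, 3, … against the prime factors q ∈ {2, 11} of φ(178): g is a generator iff g^(88/q) ≢ 1 for every such q.
g = 2: gcd(2, 178) = 2 > 1, not a unit — skip.
g = 3: 3^44 ≡ 177; 3^8 ≡ 153 — none is 1, so 3 is a primitive root.
Hence the least primitive root of 178 is 3.

3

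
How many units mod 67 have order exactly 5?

φ(67) = 67 − 1 = 66 = 2 · 3 · 11.
Since (Z/67Z)^× is cyclic of order 66, the number of elements of order d is φ(d) when d | 66 and 0 otherwise.
Here 66 is not a multiple of 5, so there are no elements of order 5.

0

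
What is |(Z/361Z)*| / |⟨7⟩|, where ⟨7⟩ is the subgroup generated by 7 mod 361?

6

ord(7) | φ(361) = φ(19^2) = 19·(19−1) = 342 = 2 · 3^2 · 19.
Divisors of 342: 1, 2, 3, 6, 9, 18, 19, 38, 57, 114, 171, 342.
Compute 7^d (mod 361) for the divisors d until we hit 1:
7^1 ≡ 7 (mod 361)
7^2 ≡ 49 (mod 361)
7^3 ≡ 343 (mod 361)
7^6 ≡ 324 (mod 361)
7^9 ≡ 305 (mod 361)
7^18 ≡ 248 (mod 361)
7^19 ≡ 292 (mod 361)
7^38 ≡ 68 (mod 361)
7^57 ≡ 1 (mod 361) ✓
The order of 7 is 57, so the subgroup it generates has 57 elements.
The index is φ(361) / ord(7) = 342 / 57 = 6.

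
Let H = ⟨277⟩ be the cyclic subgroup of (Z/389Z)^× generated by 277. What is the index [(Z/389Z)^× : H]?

By Lagrange's theorem, ord_389(277) divides φ(389) = 389 − 1 = 388 = 2^2 · 97.
Divisors of 388: 1, 2, 4, 97, 194, 388.
Compute 277^d (mod 389) for the divisors d until we hit 1:
277^1 ≡ 277 (mod 389)
277^2 ≡ 96 (mod 389)
277^4 ≡ 269 (mod 389)
277^97 ≡ 388 (mod 389)
277^194 ≡ 1 (mod 389) ✓
The order of 277 is 194, so the subgroup it generates has 194 elements.
Index = |(Z/389Z)^×| / |⟨277⟩| = 388 / 194 = 2.

2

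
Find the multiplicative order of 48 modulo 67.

66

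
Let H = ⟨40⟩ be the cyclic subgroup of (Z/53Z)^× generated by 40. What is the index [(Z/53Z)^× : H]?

2

Since 40 ∈ (Z/53Z)^×, its order divides φ(53) = 53 − 1 = 52 = 2^2 · 13.
Divisors of 52: 1, 2, 4, 13, 26, 52.
Compute 40^d (mod 53) for the divisors d until we hit 1:
40^1 ≡ 40 (mod 53)
40^2 ≡ 10 (mod 53)
40^4 ≡ 47 (mod 53)
40^13 ≡ 52 (mod 53)
40^26 ≡ 1 (mod 53) ✓
Thus |⟨40⟩| = ord(40) = 26.
[(Z/53Z)^× : ⟨40⟩] = 52/26 = 2.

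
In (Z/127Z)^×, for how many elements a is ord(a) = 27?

0

φ(127) = 127 − 1 = 126 = 2 · 3^2 · 7.
In a cyclic group of order 126, there are φ(d) elements of order d for each divisor d of 126, and zero for non-divisors.
27 does not divide 126, so no element of (Z/127Z)^× has order 27.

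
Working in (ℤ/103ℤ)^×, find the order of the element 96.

ord(96) | φ(103) = 103 − 1 = 102 = 2 · 3 · 17.
Divisors of 102: 1, 2, 3, 6, 17, 34, 51, 102.
Test each divisor d:
96^1 ≡ 96 (mod 103)
96^2 ≡ 49 (mod 103)
96^3 ≡ 69 (mod 103)
96^6 ≡ 23 (mod 103)
96^17 ≡ 57 (mod 103)
96^34 ≡ 56 (mod 103)
96^51 ≡ 102 (mod 103)
96^102 ≡ 1 (mod 103) ✓
So ord_103(96) = 102.

102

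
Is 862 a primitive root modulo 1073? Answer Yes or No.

1073 = 29 · 37 is a product of two distinct odd primes, so (Z/1073Z)^× ≅ (Z/29Z)^× × (Z/37Z)^× is not cyclic.
No primitive root modulo 1073 exists; in particular 862 is not one.

No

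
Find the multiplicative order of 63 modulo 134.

66

By Lagrange's theorem, ord_134(63) divides φ(134) = φ(2)·φ(67) = 1·66 = 66 = 2 · 3 · 11.
Divisors of 66: 1, 2, 3, 6, 11, 22, 33, 66.
Compute 63^d (mod 134) for the divisors d until we hit 1:
63^1 ≡ 63 (mod 134)
63^2 ≡ 83 (mod 134)
63^3 ≡ 3 (mod 134)
63^6 ≡ 9 (mod 134)
63^11 ≡ 97 (mod 134)
63^22 ≡ 29 (mod 134)
63^33 ≡ 133 (mod 134)
63^66 ≡ 1 (mod 134) ✓
Hence ord(63) = 66.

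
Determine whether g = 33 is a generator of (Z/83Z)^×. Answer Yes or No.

No

φ(83) = 83 − 1 = 82 = 2 · 41.
Test 33^(82/q) mod 83 for each prime factor q of 82:
33^41 ≡ 1 (mod 83)  [q = 2: ≡ 1 ✗]
33^2 ≡ 10 (mod 83)  [q = 41: ≢ 1 ✓]
33^41 ≡ 1 shows ord(33) | 41, strictly less than φ(83); not a primitive root.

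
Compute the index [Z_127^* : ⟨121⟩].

2

The order of 121 must divide φ(127) = 127 − 1 = 126 = 2 · 3^2 · 7.
Divisors of 126: 1, 2, 3, 6, 7, 9, 14, 18, 21, 42, 63, 126.
Check 121^d mod 127 for each divisor in increasing order:
121^1 ≡ 121
121^2 ≡ 36
121^3 ≡ 38
121^6 ≡ 47
121^7 ≡ 99
121^9 ≡ 8
121^14 ≡ 22
121^18 ≡ 64
121^21 ≡ 19
121^42 ≡ 107
121^63 ≡ 1
So ord_127(121) = 63, hence |⟨121⟩| = 63.
The index is φ(127) / ord(121) = 126 / 63 = 2.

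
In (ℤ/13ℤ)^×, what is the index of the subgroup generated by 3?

By Lagrange's theorem, ord_13(3) divides φ(13) = 13 − 1 = 12 = 2^2 · 3.
Divisors of 12: 1, 2, 3, 4, 6, 12.
Evaluate successive powers at the divisors of 12:
3^1 ≡ 3 (mod 13)
3^2 ≡ 9 (mod 13)
3^3 ≡ 1 (mod 13) ✓
The order of 3 is 3, so the subgroup it generates has 3 elements.
The index is φ(13) / ord(3) = 12 / 3 = 4.

4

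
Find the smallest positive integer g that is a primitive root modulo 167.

5

φ(167) = 167 − 1 = 166 = 2 · 83.
g is a primitive root iff g^(166/q) ≢ 1 (mod 167) for each prime q ∈ {2, 83}.
g = 2: 2^83 ≡ 1 — hits 1, so not a primitive root.
g = 3: 3^83 ≡ 1 — hits 1, so not a primitive root.
g = 4: 4^83 ≡ 1 — hits 1, so not a primitive root.
g = 5: 5^83 ≡ 166; 5^2 ≡ 25 — none is 1, so 5 is a primitive root.
So 5 is the smallest generator of (Z/167Z)^×.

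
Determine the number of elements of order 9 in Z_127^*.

φ(127) = 127 − 1 = 126 = 2 · 3^2 · 7.
(Z/127Z)^× is cyclic (|G| = 126); a cyclic group of order m has exactly φ(d) elements of each order d | m, and none otherwise.
9 = 3^2 divides 126, and φ(9) = 6.

6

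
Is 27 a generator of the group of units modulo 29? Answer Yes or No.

Yes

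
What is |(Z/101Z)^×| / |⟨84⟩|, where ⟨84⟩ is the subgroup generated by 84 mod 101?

20

By Lagrange's theorem, ord_101(84) divides φ(101) = 101 − 1 = 100 = 2^2 · 5^2.
Divisors of 100: 1, 2, 4, 5, 10, 20, 25, 50, 100.
Check 84^d mod 101 for each divisor in increasing order:
84^1 ≡ 84 (mod 101)
84^2 ≡ 87 (mod 101)
84^4 ≡ 95 (mod 101)
84^5 ≡ 1 (mod 101) ✓
Thus |⟨84⟩| = ord(84) = 5.
[(Z/101Z)^× : ⟨84⟩] = 100/5 = 20.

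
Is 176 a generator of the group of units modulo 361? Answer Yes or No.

No

φ(361) = φ(19^2) = 19·(19−1) = 342 = 2 · 3^2 · 19.
Test 176^(342/q) mod 361 for each prime factor q of 342:
176^171 ≡ 1 (mod 361)  [q = 2: ≡ 1 ✗]
176^114 ≡ 292 (mod 361)  [q = 3: ≢ 1 ✓]
176^18 ≡ 267 (mod 361)  [q = 19: ≢ 1 ✓]
Since 176^171 ≡ 1, the order of 176 divides 171 < 342, so 176 is not a primitive root.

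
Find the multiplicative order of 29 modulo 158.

78

The order of 29 must divide φ(158) = φ(2)·φ(79) = 1·78 = 78 = 2 · 3 · 13.
Divisors of 78: 1, 2, 3, 6, 13, 26, 39, 78.
Check 29^d mod 158 for each divisor in increasing order:
29^1 ≡ 29
29^2 ≡ 51
29^3 ≡ 57
29^6 ≡ 89
29^13 ≡ 135
29^26 ≡ 55
29^39 ≡ 157
29^78 ≡ 1
The smallest such exponent is 78, so the order of 29 is 78.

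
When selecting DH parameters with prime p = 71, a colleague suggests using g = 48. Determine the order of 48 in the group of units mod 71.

Since 48 ∈ (Z/71Z)^×, its order divides φ(71) = 71 − 1 = 70 = 2 · 5 · 7.
Divisors of 70: 1, 2, 5, 7, 10, 14, 35, 70.
Test each divisor d:
48^1 ≡ 48 (mod 71)
48^2 ≡ 32 (mod 71)
48^5 ≡ 20 (mod 71)
48^7 ≡ 1 (mod 71) ✓
Hence ord(48) = 7.

7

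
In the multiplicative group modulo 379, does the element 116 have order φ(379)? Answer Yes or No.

φ(379) = 379 − 1 = 378 = 2 · 3^3 · 7.
An element g generates (Z/379Z)^× iff g^(378/q) ≢ 1 (mod 379) for each prime q ∈ {2, 3, 7}.
116^189 ≡ 378 (mod 379)  [q = 2: ≢ 1 ✓]
116^126 ≡ 51 (mod 379)  [q = 3: ≢ 1 ✓]
116^54 ≡ 119 (mod 379)  [q = 7: ≢ 1 ✓]
All checks pass, so 116 has order 378 and is a primitive root modulo 379.

Yes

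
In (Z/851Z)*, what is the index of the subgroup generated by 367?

Since 367 ∈ (Z/851Z)^×, its order divides φ(851) = φ(23·37) = (23−1)·(37−1) = 22·36 = 792 = 2^3 · 3^2 · 11.
Divisors of 792: 1, 2, 3, 4, 6, 8, 9, 11, 12, 18, 22, 24, 33, 36, 44, 66, 72, 88, 99, 132, 198, 264, 396, 792.
Check 367^d mod 851 for each divisor in increasing order:
367^1 ≡ 367 (mod 851)
367^2 ≡ 231 (mod 851)
367^3 ≡ 528 (mod 851)
367^4 ≡ 599 (mod 851)
367^6 ≡ 507 (mod 851)
367^8 ≡ 530 (mod 851)
367^9 ≡ 482 (mod 851)
367^11 ≡ 712 (mod 851)
367^12 ≡ 47 (mod 851)
367^18 ≡ 1 (mod 851) ✓
Thus |⟨367⟩| = ord(367) = 18.
The index is φ(851) / ord(367) = 792 / 18 = 44.

44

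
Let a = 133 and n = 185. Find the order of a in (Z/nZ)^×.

36

The order of 133 must divide φ(185) = φ(5·37) = (5−1)·(37−1) = 4·36 = 144 = 2^4 · 3^2.
Divisors of 144: 1, 2, 3, 4, 6, 8, 9, 12, 16, 18, 24, 36, 48, 72, 144.
Evaluate successive powers at the divisors of 144:
133^1 ≡ 133
133^2 ≡ 114
133^3 ≡ 177
133^4 ≡ 46
133^6 ≡ 64
133^8 ≡ 81
133^9 ≡ 43
133^12 ≡ 26
133^16 ≡ 86
133^18 ≡ 184
133^24 ≡ 121
133^36 ≡ 1
Hence ord(133) = 36.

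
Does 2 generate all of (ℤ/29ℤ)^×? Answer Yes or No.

φ(29) = 29 − 1 = 28 = 2^2 · 7.
An element g generates (Z/29Z)^× iff g^(28/q) ≢ 1 (mod 29) for each prime q ∈ {2, 7}.
2^14 ≡ 28 (mod 29)  [q = 2: ≢ 1 ✓]
2^4 ≡ 16 (mod 29)  [q = 7: ≢ 1 ✓]
All checks pass, so 2 has order 28 and is a primitive root modulo 29.

Yes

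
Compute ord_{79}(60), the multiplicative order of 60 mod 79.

78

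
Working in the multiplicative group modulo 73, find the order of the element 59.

Since 59 ∈ (Z/73Z)^×, its order divides φ(73) = 73 − 1 = 72 = 2^3 · 3^2.
Divisors of 72: 1, 2, 3, 4, 6, 8, 9, 12, 18, 24, 36, 72.
Evaluate successive powers at the divisors of 72:
59^1 ≡ 59 (mod 73)
59^2 ≡ 50 (mod 73)
59^3 ≡ 30 (mod 73)
59^4 ≡ 18 (mod 73)
59^6 ≡ 24 (mod 73)
59^8 ≡ 32 (mod 73)
59^9 ≡ 63 (mod 73)
59^12 ≡ 65 (mod 73)
59^18 ≡ 27 (mod 73)
59^24 ≡ 64 (mod 73)
59^36 ≡ 72 (mod 73)
59^72 ≡ 1 (mod 73) ✓
Hence ord(59) = 72.

72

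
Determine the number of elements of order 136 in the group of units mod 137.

64

φ(137) = 137 − 1 = 136 = 2^3 · 17.
In a cyclic group of order 136, there are φ(d) elements of order d for each divisor d of 136, and zero for non-divisors.
136 = 2^3 · 17 divides 136, and φ(136) = 64.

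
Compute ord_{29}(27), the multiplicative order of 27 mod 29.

By Lagrange's theorem, ord_29(27) divides φ(29) = 29 − 1 = 28 = 2^2 · 7.
Divisors of 28: 1, 2, 4, 7, 14, 28.
Compute 27^d (mod 29) for the divisors d until we hit 1:
27^1 ≡ 27
27^2 ≡ 4
27^4 ≡ 16
27^7 ≡ 17
27^14 ≡ 28
27^28 ≡ 1
Therefore the multiplicative order of 27 modulo 29 is 28.

28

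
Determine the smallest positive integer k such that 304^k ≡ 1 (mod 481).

Since 304 ∈ (Z/481Z)^×, its order divides φ(481) = φ(13·37) = (13−1)·(37−1) = 12·36 = 432 = 2^4 · 3^3.
Divisors of 432: 1, 2, 3, 4, 6, 8, 9, 12, 16, 18, 24, 27, 36, 48, 54, 72, 108, 144, 216, 432.
Check 304^d mod 481 for each divisor in increasing order:
304^1 ≡ 304
304^2 ≡ 64
304^3 ≡ 216
304^4 ≡ 248
304^6 ≡ 480
304^8 ≡ 417
304^9 ≡ 265
304^12 ≡ 1
The smallest such exponent is 12, so the order of 304 is 12.

12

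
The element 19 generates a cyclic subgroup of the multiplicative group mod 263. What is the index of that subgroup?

1

ord(19) | φ(263) = 263 − 1 = 262 = 2 · 131.
Divisors of 262: 1, 2, 131, 262.
Check 19^d mod 263 for each divisor in increasing order:
19^1 ≡ 19
19^2 ≡ 98
19^131 ≡ 262
19^262 ≡ 1
So ord_263(19) = 262, hence |⟨19⟩| = 262.
Index = |(Z/263Z)^×| / |⟨19⟩| = 262 / 262 = 1.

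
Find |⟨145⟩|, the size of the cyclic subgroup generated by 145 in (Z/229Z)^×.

76

The order of 145 must divide φ(229) = 229 − 1 = 228 = 2^2 · 3 · 19.
Divisors of 228: 1, 2, 3, 4, 6, 12, 19, 38, 57, 76, 114, 228.
Check 145^d mod 229 for each divisor in increasing order:
145^1 ≡ 145 (mod 229)
145^2 ≡ 186 (mod 229)
145^3 ≡ 177 (mod 229)
145^4 ≡ 17 (mod 229)
145^6 ≡ 185 (mod 229)
145^12 ≡ 104 (mod 229)
145^19 ≡ 122 (mod 229)
145^38 ≡ 228 (mod 229)
145^57 ≡ 107 (mod 229)
145^76 ≡ 1 (mod 229) ✓
Hence ord(145) = 76.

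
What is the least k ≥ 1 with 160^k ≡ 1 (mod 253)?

10

By Lagrange's theorem, ord_253(160) divides φ(253) = φ(11·23) = (11−1)·(23−1) = 10·22 = 220 = 2^2 · 5 · 11.
Divisors of 220: 1, 2, 4, 5, 10, 11, 20, 22, 44, 55, 110, 220.
Evaluate successive powers at the divisors of 220:
160^1 ≡ 160
160^2 ≡ 47
160^4 ≡ 185
160^5 ≡ 252
160^10 ≡ 1
So ord_253(160) = 10.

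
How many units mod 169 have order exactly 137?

0

φ(169) = φ(13^2) = 13·(13−1) = 156 = 2^2 · 3 · 13.
Since (Z/169Z)^× is cyclic of order 156, the number of elements of order d is φ(d) when d | 156 and 0 otherwise.
137 does not divide 156, so no element of (Z/169Z)^× has order 137.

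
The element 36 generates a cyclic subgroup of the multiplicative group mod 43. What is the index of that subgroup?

14

By Lagrange's theorem, ord_43(36) divides φ(43) = 43 − 1 = 42 = 2 · 3 · 7.
Divisors of 42: 1, 2, 3, 6, 7, 14, 21, 42.
Check 36^d mod 43 for each divisor in increasing order:
36^1 ≡ 36 (mod 43)
36^2 ≡ 6 (mod 43)
36^3 ≡ 1 (mod 43) ✓
So ord_43(36) = 3, hence |⟨36⟩| = 3.
[(Z/43Z)^× : ⟨36⟩] = 42/3 = 14.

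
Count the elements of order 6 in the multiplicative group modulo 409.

2

φ(409) = 409 − 1 = 408 = 2^3 · 3 · 17.
(Z/409Z)^× is cyclic (|G| = 408); a cyclic group of order m has exactly φ(d) elements of each order d | m, and none otherwise.
6 = 2 · 3 divides 408, and φ(6) = 2.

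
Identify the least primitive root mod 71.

7

φ(71) = 71 − 1 = 70 = 2 · 5 · 7.
Test candidates g = 2, 3, … against the prime factors q ∈ {2, 5, 7} of φ(71): g is a generator iff g^(70/q) ≢ 1 for every such q.
g = 2: 2^35 ≡ 1 — hits 1, so not a primitive root.
g = 3: 3^35 ≡ 1 — hits 1, so not a primitive root.
g = 4: 4^35 ≡ 1 — hits 1, so not a primitive root.
g = 5: 5^35 ≡ 1 — hits 1, so not a primitive root.
g = 6: 6^35 ≡ 1 — hits 1, so not a primitive root.
g = 7: 7^35 ≡ 70; 7^14 ≡ 54; 7^10 ≡ 45 — none is 1, so 7 is a primitive root.
The smallest primitive root modulo 71 is 7.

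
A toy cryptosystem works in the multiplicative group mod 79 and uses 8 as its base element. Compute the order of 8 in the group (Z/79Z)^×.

Since 8 ∈ (Z/79Z)^×, its order divides φ(79) = 79 − 1 = 78 = 2 · 3 · 13.
Divisors of 78: 1, 2, 3, 6, 13, 26, 39, 78.
Compute 8^d (mod 79) for the divisors d until we hit 1:
8^1 ≡ 8
8^2 ≡ 64
8^3 ≡ 38
8^6 ≡ 22
8^13 ≡ 1
Therefore the multiplicative order of 8 modulo 79 is 13.

13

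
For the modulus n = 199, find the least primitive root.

3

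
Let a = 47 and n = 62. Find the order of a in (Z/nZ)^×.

5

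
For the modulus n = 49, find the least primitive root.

φ(49) = φ(7^2) = 7·(7−1) = 42 = 2 · 3 · 7.
Test candidates g = 2, 3, … against the prime factors q ∈ {2, 3, 7} of φ(49): g is a generator iff g^(42/q) ≢ 1 for every such q.
g = 2: 2^21 ≡ 1 — hits 1, so not a primitive root.
g = 3: 3^21 ≡ 48; 3^14 ≡ 30; 3^6 ≡ 43 — none is 1, so 3 is a primitive root.
The smallest primitive root modulo 49 is 3.

3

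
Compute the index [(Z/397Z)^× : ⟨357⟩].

By Lagrange's theorem, ord_397(357) divides φ(397) = 397 − 1 = 396 = 2^2 · 3^2 · 11.
Divisors of 396: 1, 2, 3, 4, 6, 9, 11, 12, 18, 22, 33, 36, 44, 66, 99, 132, 198, 396.
Evaluate successive powers at the divisors of 396:
357^1 ≡ 357 (mod 397)
357^2 ≡ 12 (mod 397)
357^3 ≡ 314 (mod 397)
357^4 ≡ 144 (mod 397)
357^6 ≡ 140 (mod 397)
357^9 ≡ 290 (mod 397)
357^11 ≡ 304 (mod 397)
357^12 ≡ 147 (mod 397)
357^18 ≡ 333 (mod 397)
357^22 ≡ 312 (mod 397)
357^33 ≡ 362 (mod 397)
357^36 ≡ 126 (mod 397)
357^44 ≡ 79 (mod 397)
357^66 ≡ 34 (mod 397)
357^99 ≡ 1 (mod 397) ✓
So ord_397(357) = 99, hence |⟨357⟩| = 99.
[(Z/397Z)^× : ⟨357⟩] = 396/99 = 4.

4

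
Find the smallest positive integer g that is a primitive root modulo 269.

φ(269) = 269 − 1 = 268 = 2^2 · 67.
g is a primitive root iff g^(268/q) ≢ 1 (mod 269) for each prime q ∈ {2, 67}.
g = 2: 2^134 ≡ 268; 2^4 ≡ 16 — none is 1, so 2 is a primitive root.
The smallest primitive root modulo 269 is 2.

2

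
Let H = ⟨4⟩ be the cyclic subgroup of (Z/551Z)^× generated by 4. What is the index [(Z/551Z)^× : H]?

Since 4 ∈ (Z/551Z)^×, its order divides φ(551) = φ(19·29) = (19−1)·(29−1) = 18·28 = 504 = 2^3 · 3^2 · 7.
Divisors of 504: 1, 2, 3, 4, 6, 7, 8, 9, 12, 14, 18, 21, 24, 28, 36, 42, 56, 63, 72, 84, 126, 168, 252, 504.
Test each divisor d:
4^1 ≡ 4 (mod 551)
4^2 ≡ 16 (mod 551)
4^3 ≡ 64 (mod 551)
4^4 ≡ 256 (mod 551)
4^6 ≡ 239 (mod 551)
4^7 ≡ 405 (mod 551)
4^8 ≡ 518 (mod 551)
4^9 ≡ 419 (mod 551)
4^12 ≡ 368 (mod 551)
4^14 ≡ 378 (mod 551)
4^18 ≡ 343 (mod 551)
4^21 ≡ 463 (mod 551)
4^24 ≡ 429 (mod 551)
4^28 ≡ 175 (mod 551)
4^36 ≡ 286 (mod 551)
4^42 ≡ 30 (mod 551)
4^56 ≡ 320 (mod 551)
4^63 ≡ 115 (mod 551)
4^72 ≡ 248 (mod 551)
4^84 ≡ 349 (mod 551)
4^126 ≡ 1 (mod 551) ✓
Thus |⟨4⟩| = ord(4) = 126.
[(Z/551Z)^× : ⟨4⟩] = 504/126 = 4.

4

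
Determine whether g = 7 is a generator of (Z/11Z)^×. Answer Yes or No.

Yes

φ(11) = 11 − 1 = 10 = 2 · 5.
It suffices to check that the order of 7 is not a proper divisor of 10: compute 7^(10/q) for q ∈ {2, 5}.
7^5 ≡ 10 (mod 11)  [q = 2: ≢ 1 ✓]
7^2 ≡ 5 (mod 11)  [q = 5: ≢ 1 ✓]
None equal 1, so ord_11(7) = 10: 7 is a primitive root.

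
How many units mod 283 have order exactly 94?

φ(283) = 283 − 1 = 282 = 2 · 3 · 47.
In a cyclic group of order 282, there are φ(d) elements of order d for each divisor d of 282, and zero for non-divisors.
94 = 2 · 47 divides 282, and φ(94) = 46.

46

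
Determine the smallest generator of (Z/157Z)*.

5

φ(157) = 157 − 1 = 156 = 2^2 · 3 · 13.
Test candidates g = 2, 3, … against the prime factors q ∈ {2, 3, 13} of φ(157): g is a generator iff g^(156/q) ≢ 1 for every such q.
g = 2: 2^78 ≡ 156; 2^52 ≡ 1 — hits 1, so not a primitive root.
g = 3: 3^78 ≡ 1 — hits 1, so not a primitive root.
g = 4: 4^78 ≡ 1 — hits 1, so not a primitive root.
g = 5: 5^78 ≡ 156; 5^52 ≡ 12; 5^12 ≡ 130 — none is 1, so 5 is a primitive root.
So 5 is the smallest generator of (Z/157Z)^×.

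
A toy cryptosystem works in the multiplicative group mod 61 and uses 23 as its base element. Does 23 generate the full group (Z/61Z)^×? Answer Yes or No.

No

φ(61) = 61 − 1 = 60 = 2^2 · 3 · 5.
An element g generates (Z/61Z)^× iff g^(60/q) ≢ 1 (mod 61) for each prime q ∈ {2, 3, 5}.
23^30 ≡ 60 (mod 61)  [q = 2: ≢ 1 ✓]
23^20 ≡ 1 (mod 61)  [q = 3: ≡ 1 ✗]
23^12 ≡ 20 (mod 61)  [q = 5: ≢ 1 ✓]
23^20 ≡ 1 shows ord(23) | 20, strictly less than φ(61); not a primitive root.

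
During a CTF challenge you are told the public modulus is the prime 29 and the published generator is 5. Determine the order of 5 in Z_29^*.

Since 5 ∈ (Z/29Z)^×, its order divides φ(29) = 29 − 1 = 28 = 2^2 · 7.
Divisors of 28: 1, 2, 4, 7, 14, 28.
Check 5^d mod 29 for each divisor in increasing order:
5^1 ≡ 5 (mod 29)
5^2 ≡ 25 (mod 29)
5^4 ≡ 16 (mod 29)
5^7 ≡ 28 (mod 29)
5^14 ≡ 1 (mod 29) ✓
Hence ord(5) = 14.

14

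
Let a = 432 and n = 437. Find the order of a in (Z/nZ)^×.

198

The order of 432 must divide φ(437) = φ(19·23) = (19−1)·(23−1) = 18·22 = 396 = 2^2 · 3^2 · 11.
Divisors of 396: 1, 2, 3, 4, 6, 9, 11, 12, 18, 22, 33, 36, 44, 66, 99, 132, 198, 396.
Test each divisor d:
432^1 ≡ 432 (mod 437)
432^2 ≡ 25 (mod 437)
432^3 ≡ 312 (mod 437)
432^4 ≡ 188 (mod 437)
432^6 ≡ 330 (mod 437)
432^9 ≡ 265 (mod 437)
432^11 ≡ 70 (mod 437)
432^12 ≡ 87 (mod 437)
432^18 ≡ 305 (mod 437)
432^22 ≡ 93 (mod 437)
432^33 ≡ 392 (mod 437)
432^36 ≡ 381 (mod 437)
432^44 ≡ 346 (mod 437)
432^66 ≡ 277 (mod 437)
432^99 ≡ 208 (mod 437)
432^132 ≡ 254 (mod 437)
432^198 ≡ 1 (mod 437) ✓
The smallest such exponent is 198, so the order of 432 is 198.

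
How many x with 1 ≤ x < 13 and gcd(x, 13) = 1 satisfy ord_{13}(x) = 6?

φ(13) = 13 − 1 = 12 = 2^2 · 3.
Since (Z/13Z)^× is cyclic of order 12, the number of elements of order d is φ(d) when d | 12 and 0 otherwise.
6 = 2 · 3 divides 12, and φ(6) = 2.

2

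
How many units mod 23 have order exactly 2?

1

φ(23) = 23 − 1 = 22 = 2 · 11.
Since (Z/23Z)^× is cyclic of order 22, the number of elements of order d is φ(d) when d | 22 and 0 otherwise.
2 | 22, and φ(2) = 2 − 1 = 1.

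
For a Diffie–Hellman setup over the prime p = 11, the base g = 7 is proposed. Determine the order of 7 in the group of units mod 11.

ord(7) | φ(11) = 11 − 1 = 10 = 2 · 5.
Divisors of 10: 1, 2, 5, 10.
Compute 7^d (mod 11) for the divisors d until we hit 1:
7^1 ≡ 7 (mod 11)
7^2 ≡ 5 (mod 11)
7^5 ≡ 10 (mod 11)
7^10 ≡ 1 (mod 11) ✓
So ord_11(7) = 10.

10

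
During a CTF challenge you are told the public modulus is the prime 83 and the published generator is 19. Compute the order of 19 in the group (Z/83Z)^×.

82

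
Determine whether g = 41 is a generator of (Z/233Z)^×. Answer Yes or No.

Yes

φ(233) = 233 − 1 = 232 = 2^3 · 29.
Test 41^(232/q) mod 233 for each prime factor q of 232:
41^116 ≡ 232 (mod 233)  [q = 2: ≢ 1 ✓]
41^8 ≡ 8 (mod 233)  [q = 29: ≢ 1 ✓]
None equal 1, so ord_233(41) = 232: 41 is a primitive root.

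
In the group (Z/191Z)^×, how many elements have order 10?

4

φ(191) = 191 − 1 = 190 = 2 · 5 · 19.
In a cyclic group of order 190, there are φ(d) elements of order d for each divisor d of 190, and zero for non-divisors.
10 = 2 · 5 divides 190, and φ(10) = 4.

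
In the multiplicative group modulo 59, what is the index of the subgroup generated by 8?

1

The order of 8 must divide φ(59) = 59 − 1 = 58 = 2 · 29.
Divisors of 58: 1, 2, 29, 58.
Compute 8^d (mod 59) for the divisors d until we hit 1:
8^1 ≡ 8 (mod 59)
8^2 ≡ 5 (mod 59)
8^29 ≡ 58 (mod 59)
8^58 ≡ 1 (mod 59) ✓
The order of 8 is 58, so the subgroup it generates has 58 elements.
[(Z/59Z)^× : ⟨8⟩] = 58/58 = 1.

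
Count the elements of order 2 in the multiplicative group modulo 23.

1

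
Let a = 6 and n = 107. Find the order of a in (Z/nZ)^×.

106

By Lagrange's theorem, ord_107(6) divides φ(107) = 107 − 1 = 106 = 2 · 53.
Divisors of 106: 1, 2, 53, 106.
Check 6^d mod 107 for each divisor in increasing order:
6^1 ≡ 6 (mod 107)
6^2 ≡ 36 (mod 107)
6^53 ≡ 106 (mod 107)
6^106 ≡ 1 (mod 107) ✓
Hence ord(6) = 106.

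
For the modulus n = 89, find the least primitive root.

φ(89) = 89 − 1 = 88 = 2^3 · 11.
g is a primitive root iff g^(88/q) ≢ 1 (mod 89) for each prime q ∈ {2, 11}.
g = 2: 2^44 ≡ 1 — hits 1, so not a primitive root.
g = 3: 3^44 ≡ 88; 3^8 ≡ 64 — none is 1, so 3 is a primitive root.
So 3 is the smallest generator of (Z/89Z)^×.

3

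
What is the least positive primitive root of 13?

2

φ(13) = 13 − 1 = 12 = 2^2 · 3.
Test candidates g = 2, 3, … against the prime factors q ∈ {2, 3} of φ(13): g is a generator iff g^(12/q) ≢ 1 for every such q.
g = 2: 2^6 ≡ 12; 2^4 ≡ 3 — none is 1, so 2 is a primitive root.
Hence the least primitive root of 13 is 2.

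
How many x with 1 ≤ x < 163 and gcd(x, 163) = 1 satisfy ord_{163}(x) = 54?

18

φ(163) = 163 − 1 = 162 = 2 · 3^4.
In a cyclic group of order 162, there are φ(d) elements of order d for each divisor d of 162, and zero for non-divisors.
54 = 2 · 3^3 divides 162, and φ(54) = 18.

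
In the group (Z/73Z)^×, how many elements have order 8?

4

φ(73) = 73 − 1 = 72 = 2^3 · 3^2.
Since (Z/73Z)^× is cyclic of order 72, the number of elements of order d is φ(d) when d | 72 and 0 otherwise.
8 = 2^3 divides 72, and φ(8) = 4.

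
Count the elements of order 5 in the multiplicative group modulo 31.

4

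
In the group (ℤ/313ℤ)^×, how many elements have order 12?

4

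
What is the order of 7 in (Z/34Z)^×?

ord(7) | φ(34) = φ(2)·φ(17) = 1·16 = 16 = 2^4.
Divisors of 16: 1, 2, 4, 8, 16.
Check 7^d mod 34 for each divisor in increasing order:
7^1 ≡ 7 (mod 34)
7^2 ≡ 15 (mod 34)
7^4 ≡ 21 (mod 34)
7^8 ≡ 33 (mod 34)
7^16 ≡ 1 (mod 34) ✓
The smallest such exponent is 16, so the order of 7 is 16.

16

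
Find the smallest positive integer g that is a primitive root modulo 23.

φ(23) = 23 − 1 = 22 = 2 · 11.
g is a primitive root iff g^(22/q) ≢ 1 (mod 23) for each prime q ∈ {2, 11}.
g = 2: 2^11 ≡ 1 — hits 1, so not a primitive root.
g = 3: 3^11 ≡ 1 — hits 1, so not a primitive root.
g = 4: 4^11 ≡ 1 — hits 1, so not a primitive root.
g = 5: 5^11 ≡ 22; 5^2 ≡ 2 — none is 1, so 5 is a primitive root.
The smallest primitive root modulo 23 is 5.

5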